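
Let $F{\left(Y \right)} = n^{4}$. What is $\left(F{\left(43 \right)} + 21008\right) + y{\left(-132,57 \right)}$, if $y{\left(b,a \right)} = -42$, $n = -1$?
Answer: $20967$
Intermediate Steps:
$F{\left(Y \right)} = 1$ ($F{\left(Y \right)} = \left(-1\right)^{4} = 1$)
$\left(F{\left(43 \right)} + 21008\right) + y{\left(-132,57 \right)} = \left(1 + 21008\right) - 42 = 21009 - 42 = 20967$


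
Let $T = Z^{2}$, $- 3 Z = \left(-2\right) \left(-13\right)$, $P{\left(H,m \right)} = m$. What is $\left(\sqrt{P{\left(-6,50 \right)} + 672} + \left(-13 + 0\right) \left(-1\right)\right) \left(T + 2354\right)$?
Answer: $\frac{284206}{9} + \frac{415378 \sqrt{2}}{9} \approx 96849.0$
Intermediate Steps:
$Z = - \frac{26}{3}$ ($Z = - \frac{\left(-2\right) \left(-13\right)}{3} = \left(- \frac{1}{3}\right) 26 = - \frac{26}{3} \approx -8.6667$)
$T = \frac{676}{9}$ ($T = \left(- \frac{26}{3}\right)^{2} = \frac{676}{9} \approx 75.111$)
$\left(\sqrt{P{\left(-6,50 \right)} + 672} + \left(-13 + 0\right) \left(-1\right)\right) \left(T + 2354\right) = \left(\sqrt{50 + 672} + \left(-13 + 0\right) \left(-1\right)\right) \left(\frac{676}{9} + 2354\right) = \left(\sqrt{722} - -13\right) \frac{21862}{9} = \left(19 \sqrt{2} + 13\right) \frac{21862}{9} = \left(13 + 19 \sqrt{2}\right) \frac{21862}{9} = \frac{284206}{9} + \frac{415378 \sqrt{2}}{9}$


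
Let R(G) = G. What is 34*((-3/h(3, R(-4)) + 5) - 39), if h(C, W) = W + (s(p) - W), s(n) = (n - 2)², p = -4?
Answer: -6953/6 ≈ -1158.8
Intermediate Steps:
s(n) = (-2 + n)²
h(C, W) = 36 (h(C, W) = W + ((-2 - 4)² - W) = W + ((-6)² - W) = W + (36 - W) = 36)
34*((-3/h(3, R(-4)) + 5) - 39) = 34*((-3/36 + 5) - 39) = 34*((-3*1/36 + 5) - 39) = 34*((-1/12 + 5) - 39) = 34*(59/12 - 39) = 34*(-409/12) = -6953/6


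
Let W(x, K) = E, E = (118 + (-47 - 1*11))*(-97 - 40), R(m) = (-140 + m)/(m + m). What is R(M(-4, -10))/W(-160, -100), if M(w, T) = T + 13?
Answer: 1/360 ≈ 0.0027778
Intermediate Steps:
M(w, T) = 13 + T
R(m) = (-140 + m)/(2*m) (R(m) = (-140 + m)/((2*m)) = (-140 + m)*(1/(2*m)) = (-140 + m)/(2*m))
E = -8220 (E = (118 + (-47 - 11))*(-137) = (118 - 58)*(-137) = 60*(-137) = -8220)
W(x, K) = -8220
R(M(-4, -10))/W(-160, -100) = ((-140 + (13 - 10))/(2*(13 - 10)))/(-8220) = ((½)*(-140 + 3)/3)*(-1/8220) = ((½)*(⅓)*(-137))*(-1/8220) = -137/6*(-1/8220) = 1/360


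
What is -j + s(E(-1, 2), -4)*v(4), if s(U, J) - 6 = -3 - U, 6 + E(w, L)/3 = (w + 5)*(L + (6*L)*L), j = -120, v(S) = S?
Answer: -1044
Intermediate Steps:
E(w, L) = -18 + 3*(5 + w)*(L + 6*L²) (E(w, L) = -18 + 3*((w + 5)*(L + (6*L)*L)) = -18 + 3*((5 + w)*(L + 6*L²)) = -18 + 3*(5 + w)*(L + 6*L²))
s(U, J) = 3 - U (s(U, J) = 6 + (-3 - U) = 3 - U)
-j + s(E(-1, 2), -4)*v(4) = -1*(-120) + (3 - (-18 + 15*2 + 90*2² + 3*2*(-1) + 18*(-1)*2²))*4 = 120 + (3 - (-18 + 30 + 90*4 - 6 + 18*(-1)*4))*4 = 120 + (3 - (-18 + 30 + 360 - 6 - 72))*4 = 120 + (3 - 1*294)*4 = 120 + (3 - 294)*4 = 120 - 291*4 = 120 - 1164 = -1044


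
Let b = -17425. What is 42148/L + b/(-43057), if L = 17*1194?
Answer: 1084229543/436985493 ≈ 2.4812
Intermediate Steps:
L = 20298
42148/L + b/(-43057) = 42148/20298 - 17425/(-43057) = 42148*(1/20298) - 17425*(-1/43057) = 21074/10149 + 17425/43057 = 1084229543/436985493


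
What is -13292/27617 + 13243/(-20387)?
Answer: -33511365/29633041 ≈ -1.1309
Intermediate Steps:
-13292/27617 + 13243/(-20387) = -13292*1/27617 + 13243*(-1/20387) = -13292/27617 - 697/1073 = -33511365/29633041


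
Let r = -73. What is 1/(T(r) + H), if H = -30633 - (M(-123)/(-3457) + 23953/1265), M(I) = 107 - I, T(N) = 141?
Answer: -4373105/133427232231 ≈ -3.2775e-5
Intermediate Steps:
H = -134043840036/4373105 (H = -30633 - ((107 - 1*(-123))/(-3457) + 23953/1265) = -30633 - ((107 + 123)*(-1/3457) + 23953*(1/1265)) = -30633 - (230*(-1/3457) + 23953/1265) = -30633 - (-230/3457 + 23953/1265) = -30633 - 1*82514571/4373105 = -30633 - 82514571/4373105 = -134043840036/4373105 ≈ -30652.)
1/(T(r) + H) = 1/(141 - 134043840036/4373105) = 1/(-133427232231/4373105) = -4373105/133427232231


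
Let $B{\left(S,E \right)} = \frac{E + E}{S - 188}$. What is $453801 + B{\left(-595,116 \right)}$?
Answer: $\frac{12252619}{27} \approx 4.538 \cdot 10^{5}$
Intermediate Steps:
$B{\left(S,E \right)} = \frac{2 E}{-188 + S}$
$453801 + B{\left(-595,116 \right)} = 453801 + 2 \cdot 116 \frac{1}{-188 - 595} = 453801 + 2 \cdot 116 \frac{1}{-783} = 453801 + 2 \cdot 116 \left(- \frac{1}{783}\right) = 453801 - \frac{8}{27} = \frac{12252619}{27}$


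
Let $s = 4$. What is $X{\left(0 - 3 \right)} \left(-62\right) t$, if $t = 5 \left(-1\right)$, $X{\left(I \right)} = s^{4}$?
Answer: $79360$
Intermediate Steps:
$X{\left(I \right)} = 256$ ($X{\left(I \right)} = 4^{4} = 256$)
$t = -5$
$X{\left(0 - 3 \right)} \left(-62\right) t = 256 \left(-62\right) \left(-5\right) = \left(-15872\right) \left(-5\right) = 79360$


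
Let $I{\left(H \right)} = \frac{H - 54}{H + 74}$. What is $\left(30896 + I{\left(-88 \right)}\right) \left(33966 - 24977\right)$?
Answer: $\frac{1944707227}{7} \approx 2.7782 \cdot 10^{8}$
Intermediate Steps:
$I{\left(H \right)} = \frac{-54 + H}{74 + H}$
$\left(30896 + I{\left(-88 \right)}\right) \left(33966 - 24977\right) = \left(30896 + \frac{-54 - 88}{74 - 88}\right) \left(33966 - 24977\right) = \left(30896 + \frac{1}{-14} \left(-142\right)\right) 8989 = \left(30896 - - \frac{71}{7}\right) 8989 = \left(30896 + \frac{71}{7}\right) 8989 = \frac{216343}{7} \cdot 8989 = \frac{1944707227}{7}$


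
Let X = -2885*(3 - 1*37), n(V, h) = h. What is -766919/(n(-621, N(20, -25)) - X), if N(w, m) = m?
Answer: 766919/98115 ≈ 7.8165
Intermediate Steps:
X = 98090 (X = -2885*(3 - 37) = -2885*(-34) = 98090)
-766919/(n(-621, N(20, -25)) - X) = -766919/(-25 - 1*98090) = -766919/(-25 - 98090) = -766919/(-98115) = -766919*(-1/98115) = 766919/98115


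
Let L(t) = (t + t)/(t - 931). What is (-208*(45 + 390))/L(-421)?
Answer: -61164480/421 ≈ -1.4528e+5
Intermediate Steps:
L(t) = 2*t/(-931 + t) (L(t) = (2*t)/(-931 + t) = 2*t/(-931 + t))
(-208*(45 + 390))/L(-421) = (-208*(45 + 390))/((2*(-421)/(-931 - 421))) = (-208*435)/((2*(-421)/(-1352))) = -90480/(2*(-421)*(-1/1352)) = -90480/421/676 = -90480*676/421 = -61164480/421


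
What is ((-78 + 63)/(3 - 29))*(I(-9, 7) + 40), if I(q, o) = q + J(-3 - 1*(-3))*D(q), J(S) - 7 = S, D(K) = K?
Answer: -240/13 ≈ -18.462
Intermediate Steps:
J(S) = 7 + S
I(q, o) = 8*q (I(q, o) = q + (7 + (-3 - 1*(-3)))*q = q + (7 + (-3 + 3))*q = q + (7 + 0)*q = q + 7*q = 8*q)
((-78 + 63)/(3 - 29))*(I(-9, 7) + 40) = ((-78 + 63)/(3 - 29))*(8*(-9) + 40) = (-15/(-26))*(-72 + 40) = -15*(-1/26)*(-32) = (15/26)*(-32) = -240/13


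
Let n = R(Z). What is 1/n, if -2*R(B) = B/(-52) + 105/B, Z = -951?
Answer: -32968/299647 ≈ -0.11002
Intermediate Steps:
R(B) = -105/(2*B) + B/104 (R(B) = -(B/(-52) + 105/B)/2 = -(B*(-1/52) + 105/B)/2 = -(-B/52 + 105/B)/2 = -(105/B - B/52)/2 = -105/(2*B) + B/104)
n = -299647/32968 (n = (1/104)*(-5460 + (-951)²)/(-951) = (1/104)*(-1/951)*(-5460 + 904401) = (1/104)*(-1/951)*898941 = -299647/32968 ≈ -9.0890)
1/n = 1/(-299647/32968) = -32968/299647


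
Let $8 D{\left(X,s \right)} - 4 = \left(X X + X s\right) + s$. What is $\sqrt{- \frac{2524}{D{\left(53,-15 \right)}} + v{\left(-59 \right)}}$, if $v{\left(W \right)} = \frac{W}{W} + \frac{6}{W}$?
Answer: $\frac{i \sqrt{128242016913}}{118177} \approx 3.0303 i$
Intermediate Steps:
$v{\left(W \right)} = 1 + \frac{6}{W}$
$D{\left(X,s \right)} = \frac{1}{2} + \frac{s}{8} + \frac{X^{2}}{8} + \frac{X s}{8}$ ($D{\left(X,s \right)} = \frac{1}{2} + \frac{\left(X X + X s\right) + s}{8} = \frac{1}{2} + \frac{\left(X^{2} + X s\right) + s}{8} = \frac{1}{2} + \frac{s + X^{2} + X s}{8} = \frac{1}{2} + \left(\frac{s}{8} + \frac{X^{2}}{8} + \frac{X s}{8}\right) = \frac{1}{2} + \frac{s}{8} + \frac{X^{2}}{8} + \frac{X s}{8}$)
$\sqrt{- \frac{2524}{D{\left(53,-15 \right)}} + v{\left(-59 \right)}} = \sqrt{- \frac{2524}{\frac{1}{2} + \frac{1}{8} \left(-15\right) + \frac{53^{2}}{8} + \frac{1}{8} \cdot 53 \left(-15\right)} + \frac{6 - 59}{-59}} = \sqrt{- \frac{2524}{\frac{1}{2} - \frac{15}{8} + \frac{1}{8} \cdot 2809 - \frac{795}{8}} - - \frac{53}{59}} = \sqrt{- \frac{2524}{\frac{1}{2} - \frac{15}{8} + \frac{2809}{8} - \frac{795}{8}} + \frac{53}{59}} = \sqrt{- \frac{2524}{\frac{2003}{8}} + \frac{53}{59}} = \sqrt{\left(-2524\right) \frac{8}{2003} + \frac{53}{59}} = \sqrt{- \frac{20192}{2003} + \frac{53}{59}} = \sqrt{- \frac{1085169}{118177}} = \frac{i \sqrt{128242016913}}{118177}$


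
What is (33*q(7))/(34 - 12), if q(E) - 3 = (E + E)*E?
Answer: 303/2 ≈ 151.50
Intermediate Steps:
q(E) = 3 + 2*E² (q(E) = 3 + (E + E)*E = 3 + (2*E)*E = 3 + 2*E²)
(33*q(7))/(34 - 12) = (33*(3 + 2*7²))/(34 - 12) = (33*(3 + 2*49))/22 = (33*(3 + 98))*(1/22) = (33*101)*(1/22) = 3333*(1/22) = 303/2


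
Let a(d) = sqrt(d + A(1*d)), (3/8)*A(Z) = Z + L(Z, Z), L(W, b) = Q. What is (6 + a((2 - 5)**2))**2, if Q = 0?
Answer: (6 + sqrt(33))**2 ≈ 137.93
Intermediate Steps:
L(W, b) = 0
A(Z) = 8*Z/3 (A(Z) = 8*(Z + 0)/3 = 8*Z/3)
a(d) = sqrt(33)*sqrt(d)/3 (a(d) = sqrt(d + 8*(1*d)/3) = sqrt(d + 8*d/3) = sqrt(11*d/3) = sqrt(33)*sqrt(d)/3)
(6 + a((2 - 5)**2))**2 = (6 + sqrt(33)*sqrt((2 - 5)**2)/3)**2 = (6 + sqrt(33)*sqrt((-3)**2)/3)**2 = (6 + sqrt(33)*sqrt(9)/3)**2 = (6 + (1/3)*sqrt(33)*3)**2 = (6 + sqrt(33))**2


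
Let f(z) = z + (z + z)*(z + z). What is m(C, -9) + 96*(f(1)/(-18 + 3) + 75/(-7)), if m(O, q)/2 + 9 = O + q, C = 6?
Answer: -7592/7 ≈ -1084.6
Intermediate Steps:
f(z) = z + 4*z**2 (f(z) = z + (2*z)*(2*z) = z + 4*z**2)
m(O, q) = -18 + 2*O + 2*q (m(O, q) = -18 + 2*(O + q) = -18 + (2*O + 2*q) = -18 + 2*O + 2*q)
m(C, -9) + 96*(f(1)/(-18 + 3) + 75/(-7)) = (-18 + 2*6 + 2*(-9)) + 96*((1*(1 + 4*1))/(-18 + 3) + 75/(-7)) = (-18 + 12 - 18) + 96*((1*(1 + 4))/(-15) + 75*(-1/7)) = -24 + 96*((1*5)*(-1/15) - 75/7) = -24 + 96*(5*(-1/15) - 75/7) = -24 + 96*(-1/3 - 75/7) = -24 + 96*(-232/21) = -24 - 7424/7 = -7592/7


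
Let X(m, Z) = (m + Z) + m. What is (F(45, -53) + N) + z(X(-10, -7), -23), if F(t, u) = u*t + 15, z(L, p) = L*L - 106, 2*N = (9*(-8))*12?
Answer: -2179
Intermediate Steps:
X(m, Z) = Z + 2*m (X(m, Z) = (Z + m) + m = Z + 2*m)
N = -432 (N = ((9*(-8))*12)/2 = (-72*12)/2 = (½)*(-864) = -432)
z(L, p) = -106 + L² (z(L, p) = L² - 106 = -106 + L²)
F(t, u) = 15 + t*u (F(t, u) = t*u + 15 = 15 + t*u)
(F(45, -53) + N) + z(X(-10, -7), -23) = ((15 + 45*(-53)) - 432) + (-106 + (-7 + 2*(-10))²) = ((15 - 2385) - 432) + (-106 + (-7 - 20)²) = (-2370 - 432) + (-106 + (-27)²) = -2802 + (-106 + 729) = -2802 + 623 = -2179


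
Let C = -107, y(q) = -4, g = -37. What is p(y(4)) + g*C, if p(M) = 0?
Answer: 3959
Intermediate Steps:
p(y(4)) + g*C = 0 - 37*(-107) = 0 + 3959 = 3959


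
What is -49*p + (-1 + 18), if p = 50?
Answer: -2433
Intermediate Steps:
-49*p + (-1 + 18) = -49*50 + (-1 + 18) = -2450 + 17 = -2433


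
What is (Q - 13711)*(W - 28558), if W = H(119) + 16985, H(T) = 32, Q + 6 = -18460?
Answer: 371354757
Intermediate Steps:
Q = -18466 (Q = -6 - 18460 = -18466)
W = 17017 (W = 32 + 16985 = 17017)
(Q - 13711)*(W - 28558) = (-18466 - 13711)*(17017 - 28558) = -32177*(-11541) = 371354757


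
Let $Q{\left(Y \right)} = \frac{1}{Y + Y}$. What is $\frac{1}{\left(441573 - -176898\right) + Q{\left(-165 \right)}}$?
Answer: $\frac{330}{204095429} \approx 1.6169 \cdot 10^{-6}$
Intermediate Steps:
$Q{\left(Y \right)} = \frac{1}{2 Y}$
$\frac{1}{\left(441573 - -176898\right) + Q{\left(-165 \right)}} = \frac{1}{\left(441573 - -176898\right) + \frac{1}{2 \left(-165\right)}} = \frac{1}{\left(441573 + 176898\right) + \frac{1}{2} \left(- \frac{1}{165}\right)} = \frac{1}{618471 - \frac{1}{330}} = \frac{1}{\frac{204095429}{330}} = \frac{330}{204095429}$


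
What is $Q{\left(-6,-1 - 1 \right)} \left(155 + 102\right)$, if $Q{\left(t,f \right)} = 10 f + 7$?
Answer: $-3341$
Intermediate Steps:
$Q{\left(t,f \right)} = 7 + 10 f$
$Q{\left(-6,-1 - 1 \right)} \left(155 + 102\right) = \left(7 + 10 \left(-1 - 1\right)\right) \left(155 + 102\right) = \left(7 + 10 \left(-1 - 1\right)\right) 257 = \left(7 + 10 \left(-2\right)\right) 257 = \left(7 - 20\right) 257 = \left(-13\right) 257 = -3341$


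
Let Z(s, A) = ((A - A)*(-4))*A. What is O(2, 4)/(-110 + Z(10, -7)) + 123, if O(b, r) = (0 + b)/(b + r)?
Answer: 40589/330 ≈ 123.00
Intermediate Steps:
O(b, r) = b/(b + r)
Z(s, A) = 0 (Z(s, A) = (0*(-4))*A = 0*A = 0)
O(2, 4)/(-110 + Z(10, -7)) + 123 = (2/(2 + 4))/(-110 + 0) + 123 = (2/6)/(-110) + 123 = -1/(55*6) + 123 = -1/110*⅓ + 123 = -1/330 + 123 = 40589/330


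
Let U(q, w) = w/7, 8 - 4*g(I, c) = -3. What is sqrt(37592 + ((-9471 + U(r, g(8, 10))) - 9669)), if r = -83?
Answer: sqrt(3616669)/14 ≈ 135.84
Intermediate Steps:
g(I, c) = 11/4 (g(I, c) = 2 - 1/4*(-3) = 2 + 3/4 = 11/4)
U(q, w) = w/7 (U(q, w) = w*(1/7) = w/7)
sqrt(37592 + ((-9471 + U(r, g(8, 10))) - 9669)) = sqrt(37592 + ((-9471 + (1/7)*(11/4)) - 9669)) = sqrt(37592 + ((-9471 + 11/28) - 9669)) = sqrt(37592 + (-265177/28 - 9669)) = sqrt(37592 - 535909/28) = sqrt(516667/28) = sqrt(3616669)/14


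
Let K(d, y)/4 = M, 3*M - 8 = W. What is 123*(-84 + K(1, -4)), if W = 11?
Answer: -7216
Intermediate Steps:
M = 19/3 (M = 8/3 + (⅓)*11 = 8/3 + 11/3 = 19/3 ≈ 6.3333)
K(d, y) = 76/3 (K(d, y) = 4*(19/3) = 76/3)
123*(-84 + K(1, -4)) = 123*(-84 + 76/3) = 123*(-176/3) = -7216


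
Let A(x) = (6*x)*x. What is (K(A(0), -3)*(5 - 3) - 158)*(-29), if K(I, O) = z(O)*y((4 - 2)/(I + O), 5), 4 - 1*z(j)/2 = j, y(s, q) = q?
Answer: 522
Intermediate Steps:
A(x) = 6*x²
z(j) = 8 - 2*j
K(I, O) = 40 - 10*O (K(I, O) = (8 - 2*O)*5 = 40 - 10*O)
(K(A(0), -3)*(5 - 3) - 158)*(-29) = ((40 - 10*(-3))*(5 - 3) - 158)*(-29) = ((40 + 30)*2 - 158)*(-29) = (70*2 - 158)*(-29) = (140 - 158)*(-29) = -18*(-29) = 522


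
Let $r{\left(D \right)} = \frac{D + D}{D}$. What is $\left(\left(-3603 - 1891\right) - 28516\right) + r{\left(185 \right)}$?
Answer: $-34008$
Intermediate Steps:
$r{\left(D \right)} = 2$ ($r{\left(D \right)} = \frac{2 D}{D} = 2$)
$\left(\left(-3603 - 1891\right) - 28516\right) + r{\left(185 \right)} = \left(\left(-3603 - 1891\right) - 28516\right) + 2 = \left(-5494 - 28516\right) + 2 = -34010 + 2 = -34008$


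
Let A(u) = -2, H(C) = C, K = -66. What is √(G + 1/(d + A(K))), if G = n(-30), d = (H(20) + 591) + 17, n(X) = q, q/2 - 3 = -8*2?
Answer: 5*I*√407526/626 ≈ 5.0989*I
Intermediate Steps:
q = -26 (q = 6 + 2*(-8*2) = 6 + 2*(-16) = 6 - 32 = -26)
n(X) = -26
d = 628 (d = (20 + 591) + 17 = 611 + 17 = 628)
G = -26
√(G + 1/(d + A(K))) = √(-26 + 1/(628 - 2)) = √(-26 + 1/626) = √(-16275/626) = 5*I*√407526/626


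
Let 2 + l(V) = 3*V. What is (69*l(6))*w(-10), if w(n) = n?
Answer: -11040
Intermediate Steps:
l(V) = -2 + 3*V
(69*l(6))*w(-10) = (69*(-2 + 3*6))*(-10) = (69*(-2 + 18))*(-10) = (69*16)*(-10) = 1104*(-10) = -11040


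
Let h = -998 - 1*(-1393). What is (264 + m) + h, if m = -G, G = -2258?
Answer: 2917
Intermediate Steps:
h = 395 (h = -998 + 1393 = 395)
m = 2258 (m = -1*(-2258) = 2258)
(264 + m) + h = (264 + 2258) + 395 = 2522 + 395 = 2917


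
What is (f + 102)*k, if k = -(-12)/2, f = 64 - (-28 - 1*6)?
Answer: 1200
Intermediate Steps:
f = 98 (f = 64 - (-28 - 6) = 64 - 1*(-34) = 64 + 34 = 98)
k = 6 (k = -(-12)/2 = -12*(-½) = 6)
(f + 102)*k = (98 + 102)*6 = 200*6 = 1200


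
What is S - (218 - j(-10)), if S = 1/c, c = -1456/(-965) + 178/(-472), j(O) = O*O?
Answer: -30184518/257731 ≈ -117.12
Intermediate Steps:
j(O) = O**2
c = 257731/227740 (c = -1456*(-1/965) + 178*(-1/472) = 1456/965 - 89/236 = 257731/227740 ≈ 1.1317)
S = 227740/257731 (S = 1/(257731/227740) = 227740/257731 ≈ 0.88363)
S - (218 - j(-10)) = 227740/257731 - (218 - 1*(-10)**2) = 227740/257731 - (218 - 1*100) = 227740/257731 - (218 - 100) = 227740/257731 - 1*118 = 227740/257731 - 118 = -30184518/257731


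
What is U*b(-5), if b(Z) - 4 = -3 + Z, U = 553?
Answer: -2212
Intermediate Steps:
b(Z) = 1 + Z (b(Z) = 4 + (-3 + Z) = 1 + Z)
U*b(-5) = 553*(1 - 5) = 553*(-4) = -2212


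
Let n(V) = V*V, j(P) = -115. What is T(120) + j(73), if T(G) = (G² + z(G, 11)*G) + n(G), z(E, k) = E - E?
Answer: 28685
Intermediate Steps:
z(E, k) = 0
n(V) = V²
T(G) = 2*G² (T(G) = (G² + 0*G) + G² = (G² + 0) + G² = G² + G² = 2*G²)
T(120) + j(73) = 2*120² - 115 = 2*14400 - 115 = 28800 - 115 = 28685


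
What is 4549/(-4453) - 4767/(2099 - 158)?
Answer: -10019020/2881091 ≈ -3.4775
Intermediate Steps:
4549/(-4453) - 4767/(2099 - 158) = 4549*(-1/4453) - 4767/1941 = -4549/4453 - 4767*1/1941 = -4549/4453 - 1589/647 = -10019020/2881091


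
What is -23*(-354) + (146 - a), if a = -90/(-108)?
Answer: 49723/6 ≈ 8287.2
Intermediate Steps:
a = ⅚ (a = -90*(-1/108) = ⅚ ≈ 0.83333)
-23*(-354) + (146 - a) = -23*(-354) + (146 - 1*⅚) = 8142 + (146 - ⅚) = 8142 + 871/6 = 49723/6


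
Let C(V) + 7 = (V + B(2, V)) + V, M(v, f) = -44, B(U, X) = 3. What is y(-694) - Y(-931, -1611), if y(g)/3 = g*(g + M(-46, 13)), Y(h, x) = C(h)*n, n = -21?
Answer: 1497330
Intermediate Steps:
C(V) = -4 + 2*V (C(V) = -7 + ((V + 3) + V) = -7 + ((3 + V) + V) = -7 + (3 + 2*V) = -4 + 2*V)
Y(h, x) = 84 - 42*h (Y(h, x) = (-4 + 2*h)*(-21) = 84 - 42*h)
y(g) = 3*g*(-44 + g) (y(g) = 3*(g*(g - 44)) = 3*(g*(-44 + g)) = 3*g*(-44 + g))
y(-694) - Y(-931, -1611) = 3*(-694)*(-44 - 694) - (84 - 42*(-931)) = 3*(-694)*(-738) - (84 + 39102) = 1536516 - 1*39186 = 1536516 - 39186 = 1497330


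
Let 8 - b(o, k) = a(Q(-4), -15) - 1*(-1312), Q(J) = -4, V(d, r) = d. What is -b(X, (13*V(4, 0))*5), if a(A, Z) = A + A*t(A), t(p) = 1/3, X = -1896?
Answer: 3896/3 ≈ 1298.7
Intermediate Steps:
t(p) = ⅓
a(A, Z) = 4*A/3 (a(A, Z) = A + A*(⅓) = A + A/3 = 4*A/3)
b(o, k) = -3896/3 (b(o, k) = 8 - ((4/3)*(-4) - 1*(-1312)) = 8 - (-16/3 + 1312) = 8 - 1*3920/3 = 8 - 3920/3 = -3896/3)
-b(X, (13*V(4, 0))*5) = -1*(-3896/3) = 3896/3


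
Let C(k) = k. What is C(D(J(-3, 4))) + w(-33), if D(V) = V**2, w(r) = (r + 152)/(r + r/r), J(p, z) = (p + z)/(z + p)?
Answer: -87/32 ≈ -2.7188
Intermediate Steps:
J(p, z) = 1 (J(p, z) = (p + z)/(p + z) = 1)
w(r) = (152 + r)/(1 + r) (w(r) = (152 + r)/(r + 1) = (152 + r)/(1 + r))
C(D(J(-3, 4))) + w(-33) = 1**2 + (152 - 33)/(1 - 33) = 1 + 119/(-32) = 1 - 1/32*119 = 1 - 119/32 = -87/32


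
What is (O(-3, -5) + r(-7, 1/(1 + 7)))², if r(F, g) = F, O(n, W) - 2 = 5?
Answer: 0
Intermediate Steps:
O(n, W) = 7 (O(n, W) = 2 + 5 = 7)
(O(-3, -5) + r(-7, 1/(1 + 7)))² = (7 - 7)² = 0² = 0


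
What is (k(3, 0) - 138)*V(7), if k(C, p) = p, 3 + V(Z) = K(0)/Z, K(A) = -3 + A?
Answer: 3312/7 ≈ 473.14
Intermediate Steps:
V(Z) = -3 - 3/Z (V(Z) = -3 + (-3 + 0)/Z = -3 - 3/Z)
(k(3, 0) - 138)*V(7) = (0 - 138)*(-3 - 3/7) = -138*(-3 - 3*⅐) = -138*(-3 - 3/7) = -138*(-24/7) = 3312/7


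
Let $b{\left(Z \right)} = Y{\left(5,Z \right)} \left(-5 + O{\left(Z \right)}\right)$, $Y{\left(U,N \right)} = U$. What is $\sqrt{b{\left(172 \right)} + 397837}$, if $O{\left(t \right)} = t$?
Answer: $4 \sqrt{24917} \approx 631.4$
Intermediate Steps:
$b{\left(Z \right)} = -25 + 5 Z$ ($b{\left(Z \right)} = 5 \left(-5 + Z\right) = -25 + 5 Z$)
$\sqrt{b{\left(172 \right)} + 397837} = \sqrt{\left(-25 + 5 \cdot 172\right) + 397837} = \sqrt{\left(-25 + 860\right) + 397837} = \sqrt{835 + 397837} = \sqrt{398672} = 4 \sqrt{24917}$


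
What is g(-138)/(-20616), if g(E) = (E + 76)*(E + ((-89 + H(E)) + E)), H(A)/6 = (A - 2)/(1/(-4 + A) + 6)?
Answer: -13326745/8772108 ≈ -1.5192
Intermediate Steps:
H(A) = 6*(-2 + A)/(6 + 1/(-4 + A)) (H(A) = 6*((A - 2)/(1/(-4 + A) + 6)) = 6*((-2 + A)/(6 + 1/(-4 + A))) = 6*(-2 + A)/(6 + 1/(-4 + A)))
g(E) = (76 + E)*(-89 + 2*E + 6*(8 + E² - 6*E)/(-23 + 6*E)) (g(E) = (E + 76)*(E + ((-89 + 6*(8 + E² - 6*E)/(-23 + 6*E)) + E)) = (76 + E)*(E + (-89 + E + 6*(8 + E² - 6*E)/(-23 + 6*E))) = (76 + E)*(-89 + 2*E + 6*(8 + E² - 6*E)/(-23 + 6*E)))
g(-138)/(-20616) = ((159220 - 44721*(-138) + 18*(-138)³ + 752*(-138)²)/(-23 + 6*(-138)))/(-20616) = ((159220 + 6171498 + 18*(-2628072) + 752*19044)/(-23 - 828))*(-1/20616) = ((159220 + 6171498 - 47305296 + 14321088)/(-851))*(-1/20616) = -1/851*(-26653490)*(-1/20616) = (26653490/851)*(-1/20616) = -13326745/8772108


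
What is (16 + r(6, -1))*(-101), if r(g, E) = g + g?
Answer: -2828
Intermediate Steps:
r(g, E) = 2*g
(16 + r(6, -1))*(-101) = (16 + 2*6)*(-101) = (16 + 12)*(-101) = 28*(-101) = -2828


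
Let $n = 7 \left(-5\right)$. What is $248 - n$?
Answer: $283$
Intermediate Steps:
$n = -35$
$248 - n = 248 - -35 = 248 + 35 = 283$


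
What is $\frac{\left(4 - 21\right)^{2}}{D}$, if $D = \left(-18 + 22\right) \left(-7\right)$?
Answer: $- \frac{289}{28} \approx -10.321$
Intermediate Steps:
$D = -28$ ($D = 4 \left(-7\right) = -28$)
$\frac{\left(4 - 21\right)^{2}}{D} = \frac{\left(4 - 21\right)^{2}}{-28} = \left(-17\right)^{2} \left(- \frac{1}{28}\right) = 289 \left(- \frac{1}{28}\right) = - \frac{289}{28}$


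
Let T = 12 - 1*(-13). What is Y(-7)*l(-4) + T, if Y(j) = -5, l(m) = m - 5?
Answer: 70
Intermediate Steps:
l(m) = -5 + m
T = 25 (T = 12 + 13 = 25)
Y(-7)*l(-4) + T = -5*(-5 - 4) + 25 = -5*(-9) + 25 = 45 + 25 = 70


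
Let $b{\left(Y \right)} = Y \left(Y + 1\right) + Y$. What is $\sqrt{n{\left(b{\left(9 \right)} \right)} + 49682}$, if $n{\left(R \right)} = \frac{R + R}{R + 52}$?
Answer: $\frac{2 \sqrt{283207295}}{151} \approx 222.9$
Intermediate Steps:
$b{\left(Y \right)} = Y + Y \left(1 + Y\right)$ ($b{\left(Y \right)} = Y \left(1 + Y\right) + Y = Y + Y \left(1 + Y\right)$)
$n{\left(R \right)} = \frac{2 R}{52 + R}$
$\sqrt{n{\left(b{\left(9 \right)} \right)} + 49682} = \sqrt{\frac{2 \cdot 9 \left(2 + 9\right)}{52 + 9 \left(2 + 9\right)} + 49682} = \sqrt{\frac{2 \cdot 9 \cdot 11}{52 + 9 \cdot 11} + 49682} = \sqrt{2 \cdot 99 \frac{1}{52 + 99} + 49682} = \sqrt{2 \cdot 99 \cdot \frac{1}{151} + 49682} = \sqrt{\frac{198}{151} + 49682} = \sqrt{\frac{7502180}{151}} = \frac{2 \sqrt{283207295}}{151}$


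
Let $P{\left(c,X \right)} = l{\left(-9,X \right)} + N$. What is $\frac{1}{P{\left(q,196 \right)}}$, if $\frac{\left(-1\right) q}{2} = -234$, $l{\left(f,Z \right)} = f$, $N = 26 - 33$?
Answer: $- \frac{1}{16} \approx -0.0625$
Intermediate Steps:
$N = -7$ ($N = 26 - 33 = -7$)
$q = 468$ ($q = \left(-2\right) \left(-234\right) = 468$)
$P{\left(c,X \right)} = -16$ ($P{\left(c,X \right)} = -9 - 7 = -16$)
$\frac{1}{P{\left(q,196 \right)}} = \frac{1}{-16} = - \frac{1}{16}$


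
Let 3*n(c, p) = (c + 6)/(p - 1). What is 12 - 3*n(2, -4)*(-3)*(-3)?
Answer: 132/5 ≈ 26.400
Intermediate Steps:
n(c, p) = (6 + c)/(3*(-1 + p)) (n(c, p) = ((c + 6)/(p - 1))/3 = ((6 + c)/(-1 + p))/3 = (6 + c)/(3*(-1 + p)))
12 - 3*n(2, -4)*(-3)*(-3) = 12 - 3*((6 + 2)/(3*(-1 - 4)))*(-3)*(-3) = 12 - 3*((⅓)*8/(-5))*(-3)*(-3) = 12 - 3*((⅓)*(-⅕)*8)*(-3)*(-3) = 12 - 3*(-8/15*(-3))*(-3) = 12 - 24*(-3)/5 = 12 - 3*(-24/5) = 12 + 72/5 = 132/5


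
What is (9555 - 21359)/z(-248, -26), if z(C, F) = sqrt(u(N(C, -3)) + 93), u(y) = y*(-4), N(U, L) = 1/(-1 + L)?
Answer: -5902*sqrt(94)/47 ≈ -1217.5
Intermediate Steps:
u(y) = -4*y
z(C, F) = sqrt(94) (z(C, F) = sqrt(-4/(-1 - 3) + 93) = sqrt(-4/(-4) + 93) = sqrt(-4*(-1/4) + 93) = sqrt(1 + 93) = sqrt(94))
(9555 - 21359)/z(-248, -26) = (9555 - 21359)/(sqrt(94)) = -5902*sqrt(94)/47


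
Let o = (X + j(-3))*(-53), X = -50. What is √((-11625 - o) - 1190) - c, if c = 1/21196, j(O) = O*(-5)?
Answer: -1/21196 + 3*I*√1630 ≈ -4.7179e-5 + 121.12*I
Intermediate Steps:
j(O) = -5*O
o = 1855 (o = (-50 - 5*(-3))*(-53) = (-50 + 15)*(-53) = -35*(-53) = 1855)
c = 1/21196 ≈ 4.7179e-5
√((-11625 - o) - 1190) - c = √((-11625 - 1*1855) - 1190) - 1*1/21196 = √((-11625 - 1855) - 1190) - 1/21196 = √(-13480 - 1190) - 1/21196 = √(-14670) - 1/21196 = 3*I*√1630 - 1/21196 = -1/21196 + 3*I*√1630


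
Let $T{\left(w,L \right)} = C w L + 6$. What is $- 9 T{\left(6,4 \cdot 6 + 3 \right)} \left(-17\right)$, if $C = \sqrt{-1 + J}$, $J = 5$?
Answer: $50490$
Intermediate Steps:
$C = 2$ ($C = \sqrt{-1 + 5} = \sqrt{4} = 2$)
$T{\left(w,L \right)} = 6 + 2 L w$ ($T{\left(w,L \right)} = 2 w L + 6 = 2 L w + 6 = 6 + 2 L w$)
$- 9 T{\left(6,4 \cdot 6 + 3 \right)} \left(-17\right) = - 9 \left(6 + 2 \left(4 \cdot 6 + 3\right) 6\right) \left(-17\right) = - 9 \left(6 + 2 \left(24 + 3\right) 6\right) \left(-17\right) = - 9 \left(6 + 2 \cdot 27 \cdot 6\right) \left(-17\right) = - 9 \left(6 + 324\right) \left(-17\right) = \left(-9\right) 330 \left(-17\right) = \left(-2970\right) \left(-17\right) = 50490$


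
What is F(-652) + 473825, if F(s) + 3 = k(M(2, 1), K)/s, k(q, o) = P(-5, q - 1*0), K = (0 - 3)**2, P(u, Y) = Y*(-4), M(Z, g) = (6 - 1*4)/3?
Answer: 231698960/489 ≈ 4.7382e+5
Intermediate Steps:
M(Z, g) = 2/3 (M(Z, g) = (6 - 4)*(1/3) = 2*(1/3) = 2/3)
P(u, Y) = -4*Y
K = 9 (K = (-3)**2 = 9)
k(q, o) = -4*q (k(q, o) = -4*(q - 1*0) = -4*(q + 0) = -4*q)
F(s) = -3 - 8/(3*s) (F(s) = -3 + (-4*2/3)/s = -3 - 8/(3*s))
F(-652) + 473825 = (-3 - 8/3/(-652)) + 473825 = (-3 - 8/3*(-1/652)) + 473825 = (-3 + 2/489) + 473825 = -1465/489 + 473825 = 231698960/489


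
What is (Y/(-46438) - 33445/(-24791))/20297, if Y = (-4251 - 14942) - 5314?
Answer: 308667421/3338115537718 ≈ 9.2468e-5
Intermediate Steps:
Y = -24507 (Y = -19193 - 5314 = -24507)
(Y/(-46438) - 33445/(-24791))/20297 = (-24507/(-46438) - 33445/(-24791))/20297 = (-24507*(-1/46438) - 33445*(-1/24791))*(1/20297) = (3501/6634 + 33445/24791)*(1/20297) = (308667421/164463494)*(1/20297) = 308667421/3338115537718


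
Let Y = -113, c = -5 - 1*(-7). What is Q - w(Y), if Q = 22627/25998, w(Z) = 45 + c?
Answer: -1199279/25998 ≈ -46.130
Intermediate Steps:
c = 2 (c = -5 + 7 = 2)
w(Z) = 47 (w(Z) = 45 + 2 = 47)
Q = 22627/25998 (Q = 22627*(1/25998) = 22627/25998 ≈ 0.87034)
Q - w(Y) = 22627/25998 - 1*47 = 22627/25998 - 47 = -1199279/25998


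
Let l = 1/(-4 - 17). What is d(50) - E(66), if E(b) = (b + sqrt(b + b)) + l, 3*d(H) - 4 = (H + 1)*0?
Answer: -1357/21 - 2*sqrt(33) ≈ -76.108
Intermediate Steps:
l = -1/21 (l = 1/(-21) = -1/21 ≈ -0.047619)
d(H) = 4/3 (d(H) = 4/3 + ((H + 1)*0)/3 = 4/3 + ((1 + H)*0)/3 = 4/3 + (1/3)*0 = 4/3 + 0 = 4/3)
E(b) = -1/21 + b + sqrt(2)*sqrt(b) (E(b) = (b + sqrt(b + b)) - 1/21 = (b + sqrt(2*b)) - 1/21 = (b + sqrt(2)*sqrt(b)) - 1/21 = -1/21 + b + sqrt(2)*sqrt(b))
d(50) - E(66) = 4/3 - (-1/21 + 66 + sqrt(2)*sqrt(66)) = 4/3 - (-1/21 + 66 + 2*sqrt(33)) = 4/3 - (1385/21 + 2*sqrt(33)) = 4/3 + (-1385/21 - 2*sqrt(33)) = -1357/21 - 2*sqrt(33)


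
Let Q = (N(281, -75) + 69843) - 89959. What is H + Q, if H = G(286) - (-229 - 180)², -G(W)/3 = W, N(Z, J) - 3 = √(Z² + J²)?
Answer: -188252 + √84586 ≈ -1.8796e+5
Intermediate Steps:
N(Z, J) = 3 + √(J² + Z²) (N(Z, J) = 3 + √(Z² + J²) = 3 + √(J² + Z²))
G(W) = -3*W
Q = -20113 + √84586 (Q = ((3 + √((-75)² + 281²)) + 69843) - 89959 = ((3 + √(5625 + 78961)) + 69843) - 89959 = ((3 + √84586) + 69843) - 89959 = (69846 + √84586) - 89959 = -20113 + √84586 ≈ -19822.)
H = -168139 (H = -3*286 - (-229 - 180)² = -858 - 1*(-409)² = -858 - 1*167281 = -858 - 167281 = -168139)
H + Q = -168139 + (-20113 + √84586) = -188252 + √84586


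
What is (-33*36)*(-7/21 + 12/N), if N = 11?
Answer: -900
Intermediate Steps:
(-33*36)*(-7/21 + 12/N) = (-33*36)*(-7/21 + 12/11) = -1188*(-7*1/21 + 12*(1/11)) = -1188*(-1/3 + 12/11) = -1188*25/33 = -900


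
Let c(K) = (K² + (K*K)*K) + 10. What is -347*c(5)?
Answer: -55520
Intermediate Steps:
c(K) = 10 + K² + K³ (c(K) = (K² + K²*K) + 10 = (K² + K³) + 10 = 10 + K² + K³)
-347*c(5) = -347*(10 + 5² + 5³) = -347*(10 + 25 + 125) = -347*160 = -55520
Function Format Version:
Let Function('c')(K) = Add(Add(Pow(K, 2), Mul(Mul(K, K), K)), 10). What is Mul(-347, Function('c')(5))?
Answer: -55520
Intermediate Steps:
Function('c')(K) = Add(10, Pow(K, 2), Pow(K, 3)) (Function('c')(K) = Add(Add(Pow(K, 2), Mul(Pow(K, 2), K)), 10) = Add(Add(Pow(K, 2), Pow(K, 3)), 10) = Add(10, Pow(K, 2), Pow(K, 3)))
Mul(-347, Function('c')(5)) = Mul(-347, Add(10, Pow(5, 2), Pow(5, 3))) = Mul(-347, Add(10, 25, 125)) = Mul(-347, 160) = -55520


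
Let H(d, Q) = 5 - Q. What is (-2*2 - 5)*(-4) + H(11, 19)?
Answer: 22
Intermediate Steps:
(-2*2 - 5)*(-4) + H(11, 19) = (-2*2 - 5)*(-4) + (5 - 1*19) = (-4 - 5)*(-4) + (5 - 19) = -9*(-4) - 14 = 36 - 14 = 22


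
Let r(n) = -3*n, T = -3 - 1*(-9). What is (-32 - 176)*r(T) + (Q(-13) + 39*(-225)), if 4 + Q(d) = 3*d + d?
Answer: -5087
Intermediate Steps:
T = 6 (T = -3 + 9 = 6)
Q(d) = -4 + 4*d (Q(d) = -4 + (3*d + d) = -4 + 4*d)
(-32 - 176)*r(T) + (Q(-13) + 39*(-225)) = (-32 - 176)*(-3*6) + ((-4 + 4*(-13)) + 39*(-225)) = -208*(-18) + ((-4 - 52) - 8775) = 3744 + (-56 - 8775) = 3744 - 8831 = -5087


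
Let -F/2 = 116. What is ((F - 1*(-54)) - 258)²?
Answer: 190096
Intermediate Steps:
F = -232 (F = -2*116 = -232)
((F - 1*(-54)) - 258)² = ((-232 - 1*(-54)) - 258)² = ((-232 + 54) - 258)² = (-178 - 258)² = (-436)² = 190096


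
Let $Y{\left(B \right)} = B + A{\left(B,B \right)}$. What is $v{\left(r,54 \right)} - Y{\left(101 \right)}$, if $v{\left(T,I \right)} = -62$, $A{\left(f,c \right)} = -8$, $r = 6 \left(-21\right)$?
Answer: $-155$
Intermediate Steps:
$r = -126$
$Y{\left(B \right)} = -8 + B$ ($Y{\left(B \right)} = B - 8 = -8 + B$)
$v{\left(r,54 \right)} - Y{\left(101 \right)} = -62 - \left(-8 + 101\right) = -62 - 93 = -155$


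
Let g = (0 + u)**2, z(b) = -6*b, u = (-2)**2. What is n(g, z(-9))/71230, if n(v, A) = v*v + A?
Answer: 31/7123 ≈ 0.0043521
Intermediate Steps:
u = 4
g = 16 (g = (0 + 4)**2 = 4**2 = 16)
n(v, A) = A + v**2 (n(v, A) = v**2 + A = A + v**2)
n(g, z(-9))/71230 = (-6*(-9) + 16**2)/71230 = (54 + 256)*(1/71230) = 310*(1/71230) = 31/7123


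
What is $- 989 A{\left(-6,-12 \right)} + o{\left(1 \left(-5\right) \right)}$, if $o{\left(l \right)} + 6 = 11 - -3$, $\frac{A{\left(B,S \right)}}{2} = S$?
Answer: $23744$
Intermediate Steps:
$A{\left(B,S \right)} = 2 S$
$o{\left(l \right)} = 8$ ($o{\left(l \right)} = -6 + \left(11 - -3\right) = -6 + \left(11 + 3\right) = -6 + 14 = 8$)
$- 989 A{\left(-6,-12 \right)} + o{\left(1 \left(-5\right) \right)} = - 989 \cdot 2 \left(-12\right) + 8 = \left(-989\right) \left(-24\right) + 8 = 23736 + 8 = 23744$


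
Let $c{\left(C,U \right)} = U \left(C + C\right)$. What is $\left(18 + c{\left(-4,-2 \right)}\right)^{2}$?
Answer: $1156$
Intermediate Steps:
$c{\left(C,U \right)} = 2 C U$ ($c{\left(C,U \right)} = U 2 C = 2 C U$)
$\left(18 + c{\left(-4,-2 \right)}\right)^{2} = \left(18 + 2 \left(-4\right) \left(-2\right)\right)^{2} = \left(18 + 16\right)^{2} = 34^{2} = 1156$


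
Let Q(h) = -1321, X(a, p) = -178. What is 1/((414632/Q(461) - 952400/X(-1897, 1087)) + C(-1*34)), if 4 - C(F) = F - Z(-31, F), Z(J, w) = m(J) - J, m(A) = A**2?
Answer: 117569/713254022 ≈ 0.00016483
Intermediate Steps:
Z(J, w) = J**2 - J
C(F) = 996 - F (C(F) = 4 - (F - (-31)*(-1 - 31)) = 4 - (F - (-31)*(-32)) = 4 - (F - 1*992) = 4 - (F - 992) = 4 - (-992 + F) = 4 + (992 - F) = 996 - F)
1/((414632/Q(461) - 952400/X(-1897, 1087)) + C(-1*34)) = 1/((414632/(-1321) - 952400/(-178)) + (996 - (-1)*34)) = 1/((414632*(-1/1321) - 952400*(-1/178)) + (996 - 1*(-34))) = 1/((-414632/1321 + 476200/89) + (996 + 34)) = 1/(592157952/117569 + 1030) = 1/(713254022/117569) = 117569/713254022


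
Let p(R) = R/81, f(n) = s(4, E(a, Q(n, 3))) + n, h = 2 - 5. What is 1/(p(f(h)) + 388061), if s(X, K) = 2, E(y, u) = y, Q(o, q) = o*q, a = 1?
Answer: 81/31432940 ≈ 2.5769e-6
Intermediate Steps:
h = -3
f(n) = 2 + n
p(R) = R/81 (p(R) = R*(1/81) = R/81)
1/(p(f(h)) + 388061) = 1/((2 - 3)/81 + 388061) = 1/((1/81)*(-1) + 388061) = 1/(-1/81 + 388061) = 1/(31432940/81) = 81/31432940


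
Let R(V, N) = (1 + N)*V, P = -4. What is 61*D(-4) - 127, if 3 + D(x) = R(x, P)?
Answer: 422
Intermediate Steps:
R(V, N) = V*(1 + N)
D(x) = -3 - 3*x (D(x) = -3 + x*(1 - 4) = -3 + x*(-3) = -3 - 3*x)
61*D(-4) - 127 = 61*(-3 - 3*(-4)) - 127 = 61*(-3 + 12) - 127 = 61*9 - 127 = 549 - 127 = 422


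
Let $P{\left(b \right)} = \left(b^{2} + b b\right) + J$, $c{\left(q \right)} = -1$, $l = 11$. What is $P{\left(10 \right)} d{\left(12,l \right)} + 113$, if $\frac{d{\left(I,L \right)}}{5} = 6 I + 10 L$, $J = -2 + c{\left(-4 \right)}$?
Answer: $179383$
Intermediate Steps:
$J = -3$ ($J = -2 - 1 = -3$)
$d{\left(I,L \right)} = 30 I + 50 L$ ($d{\left(I,L \right)} = 5 \left(6 I + 10 L\right) = 30 I + 50 L$)
$P{\left(b \right)} = -3 + 2 b^{2}$ ($P{\left(b \right)} = \left(b^{2} + b b\right) - 3 = \left(b^{2} + b^{2}\right) - 3 = 2 b^{2} - 3 = -3 + 2 b^{2}$)
$P{\left(10 \right)} d{\left(12,l \right)} + 113 = \left(-3 + 2 \cdot 10^{2}\right) \left(30 \cdot 12 + 50 \cdot 11\right) + 113 = \left(-3 + 2 \cdot 100\right) \left(360 + 550\right) + 113 = \left(-3 + 200\right) 910 + 113 = 197 \cdot 910 + 113 = 179270 + 113 = 179383$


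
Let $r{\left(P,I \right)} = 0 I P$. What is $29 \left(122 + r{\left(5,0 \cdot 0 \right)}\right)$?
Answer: $3538$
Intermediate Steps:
$r{\left(P,I \right)} = 0$ ($r{\left(P,I \right)} = 0 P = 0$)
$29 \left(122 + r{\left(5,0 \cdot 0 \right)}\right) = 29 \left(122 + 0\right) = 29 \cdot 122 = 3538$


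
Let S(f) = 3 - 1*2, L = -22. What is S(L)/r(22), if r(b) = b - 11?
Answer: 1/11 ≈ 0.090909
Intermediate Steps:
S(f) = 1 (S(f) = 3 - 2 = 1)
r(b) = -11 + b
S(L)/r(22) = 1/(-11 + 22) = 1/11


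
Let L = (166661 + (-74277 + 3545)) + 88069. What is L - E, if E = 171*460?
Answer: 105338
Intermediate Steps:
E = 78660
L = 183998 (L = (166661 - 70732) + 88069 = 95929 + 88069 = 183998)
L - E = 183998 - 1*78660 = 183998 - 78660 = 105338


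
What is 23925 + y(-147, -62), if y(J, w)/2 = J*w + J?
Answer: 41859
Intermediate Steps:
y(J, w) = 2*J + 2*J*w (y(J, w) = 2*(J*w + J) = 2*(J + J*w) = 2*J + 2*J*w)
23925 + y(-147, -62) = 23925 + 2*(-147)*(1 - 62) = 23925 + 2*(-147)*(-61) = 23925 + 17934 = 41859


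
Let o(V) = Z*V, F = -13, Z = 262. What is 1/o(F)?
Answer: -1/3406 ≈ -0.00029360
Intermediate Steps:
o(V) = 262*V
1/o(F) = 1/(262*(-13)) = 1/(-3406) = -1/3406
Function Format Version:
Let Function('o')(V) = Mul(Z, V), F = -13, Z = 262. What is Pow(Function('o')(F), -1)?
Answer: Rational(-1, 3406) ≈ -0.00029360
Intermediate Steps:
Function('o')(V) = Mul(262, V)
Pow(Function('o')(F), -1) = Pow(Mul(262, -13), -1) = Pow(-3406, -1) = Rational(-1, 3406)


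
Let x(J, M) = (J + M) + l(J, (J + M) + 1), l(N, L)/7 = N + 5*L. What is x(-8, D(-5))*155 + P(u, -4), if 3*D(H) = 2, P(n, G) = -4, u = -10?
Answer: -44179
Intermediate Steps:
D(H) = ⅔ (D(H) = (⅓)*2 = ⅔)
l(N, L) = 7*N + 35*L (l(N, L) = 7*(N + 5*L) = 7*N + 35*L)
x(J, M) = 35 + 36*M + 43*J (x(J, M) = (J + M) + (7*J + 35*((J + M) + 1)) = (J + M) + (7*J + 35*(1 + J + M)) = (J + M) + (7*J + (35 + 35*J + 35*M)) = (J + M) + (35 + 35*M + 42*J) = 35 + 36*M + 43*J)
x(-8, D(-5))*155 + P(u, -4) = (35 + 36*(⅔) + 43*(-8))*155 - 4 = (35 + 24 - 344)*155 - 4 = -285*155 - 4 = -44175 - 4 = -44179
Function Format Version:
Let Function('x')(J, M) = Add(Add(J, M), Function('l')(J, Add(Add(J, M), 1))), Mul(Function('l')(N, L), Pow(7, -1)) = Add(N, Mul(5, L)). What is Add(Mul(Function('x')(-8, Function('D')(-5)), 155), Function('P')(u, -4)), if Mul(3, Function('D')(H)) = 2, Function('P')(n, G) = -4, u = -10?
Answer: -44179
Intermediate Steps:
Function('D')(H) = Rational(2, 3) (Function('D')(H) = Mul(Rational(1, 3), 2) = Rational(2, 3))
Function('l')(N, L) = Add(Mul(7, N), Mul(35, L)) (Function('l')(N, L) = Mul(7, Add(N, Mul(5, L))) = Add(Mul(7, N), Mul(35, L)))
Function('x')(J, M) = Add(35, Mul(36, M), Mul(43, J)) (Function('x')(J, M) = Add(Add(J, M), Add(Mul(7, J), Mul(35, Add(Add(J, M), 1)))) = Add(Add(J, M), Add(Mul(7, J), Mul(35, Add(1, J, M)))) = Add(Add(J, M), Add(Mul(7, J), Add(35, Mul(35, J), Mul(35, M)))) = Add(Add(J, M), Add(35, Mul(35, M), Mul(42, J))) = Add(35, Mul(36, M), Mul(43, J)))
Add(Mul(Function('x')(-8, Function('D')(-5)), 155), Function('P')(u, -4)) = Add(Mul(Add(35, Mul(36, Rational(2, 3)), Mul(43, -8)), 155), -4) = Add(Mul(Add(35, 24, -344), 155), -4) = Add(Mul(-285, 155), -4) = Add(-44175, -4) = -44179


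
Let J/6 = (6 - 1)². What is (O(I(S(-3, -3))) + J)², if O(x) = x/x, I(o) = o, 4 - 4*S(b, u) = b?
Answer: 22801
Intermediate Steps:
S(b, u) = 1 - b/4
O(x) = 1
J = 150 (J = 6*(6 - 1)² = 6*5² = 6*25 = 150)
(O(I(S(-3, -3))) + J)² = (1 + 150)² = 151² = 22801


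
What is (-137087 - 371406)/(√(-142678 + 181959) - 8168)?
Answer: 4153370824/66676943 + 508493*√39281/66676943 ≈ 63.802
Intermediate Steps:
(-137087 - 371406)/(√(-142678 + 181959) - 8168) = -508493/(√39281 - 8168) = -508493/(-8168 + √39281)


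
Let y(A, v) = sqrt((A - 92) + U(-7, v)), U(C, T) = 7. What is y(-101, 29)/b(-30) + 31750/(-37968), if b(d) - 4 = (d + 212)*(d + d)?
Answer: -15875/18984 - I*sqrt(186)/10916 ≈ -0.83623 - 0.0012494*I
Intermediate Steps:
b(d) = 4 + 2*d*(212 + d) (b(d) = 4 + (d + 212)*(d + d) = 4 + (212 + d)*(2*d) = 4 + 2*d*(212 + d))
y(A, v) = sqrt(-85 + A) (y(A, v) = sqrt((A - 92) + 7) = sqrt((-92 + A) + 7) = sqrt(-85 + A))
y(-101, 29)/b(-30) + 31750/(-37968) = sqrt(-85 - 101)/(4 + 2*(-30)**2 + 424*(-30)) + 31750/(-37968) = sqrt(-186)/(4 + 2*900 - 12720) + 31750*(-1/37968) = (I*sqrt(186))/(4 + 1800 - 12720) - 15875/18984 = (I*sqrt(186))/(-10916) - 15875/18984 = (I*sqrt(186))*(-1/10916) - 15875/18984 = -I*sqrt(186)/10916 - 15875/18984 = -15875/18984 - I*sqrt(186)/10916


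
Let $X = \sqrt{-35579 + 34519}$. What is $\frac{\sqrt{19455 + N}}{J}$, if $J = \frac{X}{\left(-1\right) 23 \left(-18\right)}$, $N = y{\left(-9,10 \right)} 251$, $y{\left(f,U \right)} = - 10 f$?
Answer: $- \frac{207 i \sqrt{445677}}{53} \approx - 2607.4 i$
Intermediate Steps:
$N = 22590$ ($N = \left(-10\right) \left(-9\right) 251 = 90 \cdot 251 = 22590$)
$X = 2 i \sqrt{265}$ ($X = \sqrt{-1060} = 2 i \sqrt{265} \approx 32.558 i$)
$J = \frac{i \sqrt{265}}{207}$ ($J = \frac{2 i \sqrt{265}}{\left(-1\right) 23 \left(-18\right)} = \frac{2 i \sqrt{265}}{\left(-23\right) \left(-18\right)} = \frac{2 i \sqrt{265}}{414} = 2 i \sqrt{265} \cdot \frac{1}{414} = \frac{i \sqrt{265}}{207} \approx 0.078642 i$)
$\frac{\sqrt{19455 + N}}{J} = \frac{\sqrt{19455 + 22590}}{\frac{1}{207} i \sqrt{265}} = \sqrt{42045} \left(- \frac{207 i \sqrt{265}}{265}\right) = - \frac{207 i \sqrt{445677}}{53}$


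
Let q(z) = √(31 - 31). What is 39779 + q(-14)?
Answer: 39779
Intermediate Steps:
q(z) = 0 (q(z) = √0 = 0)
39779 + q(-14) = 39779 + 0 = 39779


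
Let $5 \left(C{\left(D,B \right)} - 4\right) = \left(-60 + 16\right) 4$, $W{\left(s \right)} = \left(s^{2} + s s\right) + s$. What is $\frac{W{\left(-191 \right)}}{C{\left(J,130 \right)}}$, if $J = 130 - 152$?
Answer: $- \frac{121285}{52} \approx -2332.4$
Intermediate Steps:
$J = -22$ ($J = 130 - 152 = -22$)
$W{\left(s \right)} = s + 2 s^{2}$ ($W{\left(s \right)} = \left(s^{2} + s^{2}\right) + s = 2 s^{2} + s = s + 2 s^{2}$)
$C{\left(D,B \right)} = - \frac{156}{5}$ ($C{\left(D,B \right)} = 4 + \frac{\left(-60 + 16\right) 4}{5} = 4 + \frac{\left(-44\right) 4}{5} = 4 + \frac{1}{5} \left(-176\right) = 4 - \frac{176}{5} = - \frac{156}{5}$)
$\frac{W{\left(-191 \right)}}{C{\left(J,130 \right)}} = \frac{\left(-191\right) \left(1 + 2 \left(-191\right)\right)}{- \frac{156}{5}} = - 191 \left(1 - 382\right) \left(- \frac{5}{156}\right) = \left(-191\right) \left(-381\right) \left(- \frac{5}{156}\right) = 72771 \left(- \frac{5}{156}\right) = - \frac{121285}{52}$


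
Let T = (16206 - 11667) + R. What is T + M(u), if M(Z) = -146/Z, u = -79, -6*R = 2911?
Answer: 1922393/474 ≈ 4055.7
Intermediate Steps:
R = -2911/6 (R = -⅙*2911 = -2911/6 ≈ -485.17)
T = 24323/6 (T = (16206 - 11667) - 2911/6 = 4539 - 2911/6 = 24323/6 ≈ 4053.8)
T + M(u) = 24323/6 - 146/(-79) = 24323/6 - 146*(-1/79) = 24323/6 + 146/79 = 1922393/474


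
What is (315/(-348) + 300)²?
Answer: 1203743025/13456 ≈ 89458.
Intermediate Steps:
(315/(-348) + 300)² = (315*(-1/348) + 300)² = (-105/116 + 300)² = (34695/116)² = 1203743025/13456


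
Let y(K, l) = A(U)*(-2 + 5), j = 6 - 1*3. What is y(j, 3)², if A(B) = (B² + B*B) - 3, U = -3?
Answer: 2025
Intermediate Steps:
j = 3 (j = 6 - 3 = 3)
A(B) = -3 + 2*B² (A(B) = (B² + B²) - 3 = 2*B² - 3 = -3 + 2*B²)
y(K, l) = 45 (y(K, l) = (-3 + 2*(-3)²)*(-2 + 5) = (-3 + 2*9)*3 = (-3 + 18)*3 = 15*3 = 45)
y(j, 3)² = 45² = 2025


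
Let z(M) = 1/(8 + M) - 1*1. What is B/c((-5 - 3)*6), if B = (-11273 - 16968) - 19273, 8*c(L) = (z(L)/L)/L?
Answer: 35031121920/41 ≈ 8.5442e+8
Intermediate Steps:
z(M) = -1 + 1/(8 + M) (z(M) = 1/(8 + M) - 1 = -1 + 1/(8 + M))
c(L) = (-7 - L)/(8*L²*(8 + L)) (c(L) = ((((-7 - L)/(8 + L))/L)/L)/8 = (((-7 - L)/(L*(8 + L)))/L)/8 = ((-7 - L)/(L²*(8 + L)))/8 = (-7 - L)/(8*L²*(8 + L)))
B = -47514 (B = -28241 - 19273 = -47514)
B/c((-5 - 3)*6) = -47514*288*(-5 - 3)²*(8 + (-5 - 3)*6)/(-7 - (-5 - 3)*6) = -47514*18432*(8 - 8*6)/(-7 - (-8)*6) = -47514*18432*(8 - 48)/(-7 - 1*(-48)) = -47514*(-737280/(-7 + 48)) = -47514/((⅛)*(1/2304)*(-1/40)*41) = -47514/(-41/737280) = -47514*(-737280/41) = 35031121920/41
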